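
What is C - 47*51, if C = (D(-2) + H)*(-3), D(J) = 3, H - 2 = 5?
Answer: -2427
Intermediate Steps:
H = 7 (H = 2 + 5 = 7)
C = -30 (C = (3 + 7)*(-3) = 10*(-3) = -30)
C - 47*51 = -30 - 47*51 = -30 - 2397 = -2427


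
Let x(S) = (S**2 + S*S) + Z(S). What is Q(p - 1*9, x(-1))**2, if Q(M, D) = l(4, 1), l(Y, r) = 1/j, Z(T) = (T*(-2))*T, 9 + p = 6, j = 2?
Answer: 1/4 ≈ 0.25000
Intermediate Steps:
p = -3 (p = -9 + 6 = -3)
Z(T) = -2*T**2 (Z(T) = (-2*T)*T = -2*T**2)
l(Y, r) = 1/2
x(S) = 0 (x(S) = (S**2 + S*S) - 2*S**2 = (S**2 + S**2) - 2*S**2 = 2*S**2 - 2*S**2 = 0)
Q(M, D) = 1/2
Q(p - 1*9, x(-1))**2 = (1/2)**2 = 1/4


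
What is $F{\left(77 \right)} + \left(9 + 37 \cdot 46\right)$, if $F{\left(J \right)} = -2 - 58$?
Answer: $1651$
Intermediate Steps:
$F{\left(J \right)} = -60$ ($F{\left(J \right)} = -2 - 58 = -60$)
$F{\left(77 \right)} + \left(9 + 37 \cdot 46\right) = -60 + \left(9 + 37 \cdot 46\right) = -60 + \left(9 + 1702\right) = -60 + 1711 = 1651$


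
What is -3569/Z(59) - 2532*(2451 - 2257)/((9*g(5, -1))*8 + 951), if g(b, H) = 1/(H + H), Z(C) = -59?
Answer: -8571879/17995 ≈ -476.35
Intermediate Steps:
g(b, H) = 1/(2*H)
-3569/Z(59) - 2532*(2451 - 2257)/((9*g(5, -1))*8 + 951) = -3569/(-59) - 2532*(2451 - 2257)/((9*((1/2)/(-1)))*8 + 951) = -3569*(-1/59) - 2532*194/((9*((1/2)*(-1)))*8 + 951) = 3569/59 - 2532*194/((9*(-1/2))*8 + 951) = 3569/59 - 2532*194/(-9/2*8 + 951) = 3569/59 - 2532*194/(-36 + 951) = 3569/59 - 2532/(915*(1/194)) = 3569/59 - 2532/915/194 = 3569/59 - 2532*194/915 = 3569/59 - 163736/305 = -8571879/17995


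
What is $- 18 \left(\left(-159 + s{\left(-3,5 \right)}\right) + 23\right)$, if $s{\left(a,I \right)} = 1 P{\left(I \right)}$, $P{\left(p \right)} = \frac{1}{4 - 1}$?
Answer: $2442$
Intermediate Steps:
$P{\left(p \right)} = \frac{1}{3}$
$s{\left(a,I \right)} = \frac{1}{3}$ ($s{\left(a,I \right)} = 1 \cdot \frac{1}{3} = \frac{1}{3}$)
$- 18 \left(\left(-159 + s{\left(-3,5 \right)}\right) + 23\right) = - 18 \left(\left(-159 + \frac{1}{3}\right) + 23\right) = - 18 \left(- \frac{476}{3} + 23\right) = \left(-18\right) \left(- \frac{407}{3}\right) = 2442$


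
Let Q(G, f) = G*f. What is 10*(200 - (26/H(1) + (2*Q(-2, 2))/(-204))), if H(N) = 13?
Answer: 100960/51 ≈ 1979.6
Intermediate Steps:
10*(200 - (26/H(1) + (2*Q(-2, 2))/(-204))) = 10*(200 - (26/13 + (2*(-2*2))/(-204))) = 10*(200 - (26*(1/13) + (2*(-4))*(-1/204))) = 10*(200 - (2 - 8*(-1/204))) = 10*(200 - (2 + 2/51)) = 10*(200 - 1*104/51) = 10*(200 - 104/51) = 10*(10096/51) = 100960/51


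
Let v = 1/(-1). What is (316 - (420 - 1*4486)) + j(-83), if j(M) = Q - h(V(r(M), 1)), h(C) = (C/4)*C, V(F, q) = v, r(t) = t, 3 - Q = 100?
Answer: 17139/4 ≈ 4284.8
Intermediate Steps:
Q = -97 (Q = 3 - 1*100 = 3 - 100 = -97)
v = -1
V(F, q) = -1
h(C) = C²/4 (h(C) = (C/4)*C = C²/4)
j(M) = -389/4 (j(M) = -97 - (-1)²/4 = -97 - 1/4 = -97 - 1*¼ = -97 - ¼ = -389/4)
(316 - (420 - 1*4486)) + j(-83) = (316 - (420 - 1*4486)) - 389/4 = (316 - (420 - 4486)) - 389/4 = (316 - 1*(-4066)) - 389/4 = (316 + 4066) - 389/4 = 4382 - 389/4 = 17139/4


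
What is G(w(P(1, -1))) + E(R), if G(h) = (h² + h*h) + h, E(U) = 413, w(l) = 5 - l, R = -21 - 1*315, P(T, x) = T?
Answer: 449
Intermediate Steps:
R = -336 (R = -21 - 315 = -336)
G(h) = h + 2*h² (G(h) = (h² + h²) + h = 2*h² + h = h + 2*h²)
G(w(P(1, -1))) + E(R) = (5 - 1*1)*(1 + 2*(5 - 1*1)) + 413 = (5 - 1)*(1 + 2*(5 - 1)) + 413 = 4*(1 + 2*4) + 413 = 4*(1 + 8) + 413 = 4*9 + 413 = 36 + 413 = 449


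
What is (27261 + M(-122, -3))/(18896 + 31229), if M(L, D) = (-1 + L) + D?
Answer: 5427/10025 ≈ 0.54135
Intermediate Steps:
M(L, D) = -1 + D + L
(27261 + M(-122, -3))/(18896 + 31229) = (27261 + (-1 - 3 - 122))/(18896 + 31229) = (27261 - 126)/50125 = 27135*(1/50125) = 5427/10025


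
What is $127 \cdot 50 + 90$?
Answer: $6440$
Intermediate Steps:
$127 \cdot 50 + 90 = 6350 + 90 = 6440$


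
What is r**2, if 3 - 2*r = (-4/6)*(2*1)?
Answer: 169/36 ≈ 4.6944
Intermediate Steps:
r = 13/6 (r = 3/2 - (-4/6)*2*1/2 = 3/2 - (-4*1/6)*2/2 = 3/2 - (-1)*2/3 = 3/2 - 1/2*(-4/3) = 3/2 + 2/3 = 13/6 ≈ 2.1667)
r**2 = (13/6)**2 = 169/36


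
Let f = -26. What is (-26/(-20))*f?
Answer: -169/5 ≈ -33.800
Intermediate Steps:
(-26/(-20))*f = -26/(-20)*(-26) = -26*(-1/20)*(-26) = (13/10)*(-26) = -169/5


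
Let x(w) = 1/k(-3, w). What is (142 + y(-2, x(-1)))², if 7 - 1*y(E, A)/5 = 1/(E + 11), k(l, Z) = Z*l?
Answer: 2521744/81 ≈ 31133.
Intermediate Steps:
x(w) = -1/(3*w) (x(w) = 1/(w*(-3)) = 1/(-3*w) = -1/(3*w))
y(E, A) = 35 - 5/(11 + E) (y(E, A) = 35 - 5/(E + 11) = 35 - 5/(11 + E))
(142 + y(-2, x(-1)))² = (142 + 5*(76 + 7*(-2))/(11 - 2))² = (142 + 5*(76 - 14)/9)² = (142 + 5*(⅑)*62)² = (142 + 310/9)² = (1588/9)² = 2521744/81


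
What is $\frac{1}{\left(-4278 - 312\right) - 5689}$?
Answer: $- \frac{1}{10279} \approx -9.7286 \cdot 10^{-5}$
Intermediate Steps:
$\frac{1}{\left(-4278 - 312\right) - 5689} = \frac{1}{-4590 - 5689} = \frac{1}{-10279} = - \frac{1}{10279}$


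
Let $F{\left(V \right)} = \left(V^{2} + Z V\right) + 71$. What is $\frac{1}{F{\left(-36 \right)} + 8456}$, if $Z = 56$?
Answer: $\frac{1}{7807} \approx 0.00012809$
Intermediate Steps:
$F{\left(V \right)} = 71 + V^{2} + 56 V$ ($F{\left(V \right)} = \left(V^{2} + 56 V\right) + 71 = 71 + V^{2} + 56 V$)
$\frac{1}{F{\left(-36 \right)} + 8456} = \frac{1}{\left(71 + \left(-36\right)^{2} + 56 \left(-36\right)\right) + 8456} = \frac{1}{\left(71 + 1296 - 2016\right) + 8456} = \frac{1}{-649 + 8456} = \frac{1}{7807}$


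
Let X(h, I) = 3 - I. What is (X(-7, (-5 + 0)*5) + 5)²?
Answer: 1089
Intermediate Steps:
(X(-7, (-5 + 0)*5) + 5)² = ((3 - (-5 + 0)*5) + 5)² = ((3 - (-5)*5) + 5)² = ((3 - 1*(-25)) + 5)² = ((3 + 25) + 5)² = (28 + 5)² = 33² = 1089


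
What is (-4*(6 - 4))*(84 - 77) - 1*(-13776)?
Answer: 13720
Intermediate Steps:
(-4*(6 - 4))*(84 - 77) - 1*(-13776) = -4*2*7 + 13776 = -8*7 + 13776 = -56 + 13776 = 13720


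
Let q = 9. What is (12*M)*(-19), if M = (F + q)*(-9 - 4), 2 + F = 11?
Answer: 53352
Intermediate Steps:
F = 9 (F = -2 + 11 = 9)
M = -234 (M = (9 + 9)*(-9 - 4) = 18*(-13) = -234)
(12*M)*(-19) = (12*(-234))*(-19) = -2808*(-19) = 53352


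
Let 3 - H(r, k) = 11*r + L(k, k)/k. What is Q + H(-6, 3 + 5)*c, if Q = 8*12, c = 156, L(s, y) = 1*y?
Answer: 10704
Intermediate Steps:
L(s, y) = y
H(r, k) = 2 - 11*r (H(r, k) = 3 - (11*r + k/k) = 3 - (11*r + 1) = 3 - (1 + 11*r) = 3 + (-1 - 11*r) = 2 - 11*r)
Q = 96
Q + H(-6, 3 + 5)*c = 96 + (2 - 11*(-6))*156 = 96 + (2 + 66)*156 = 96 + 68*156 = 96 + 10608 = 10704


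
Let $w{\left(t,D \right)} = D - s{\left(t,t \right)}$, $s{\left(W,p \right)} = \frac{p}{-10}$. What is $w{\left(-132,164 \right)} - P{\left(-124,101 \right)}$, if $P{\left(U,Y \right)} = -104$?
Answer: $\frac{1274}{5} \approx 254.8$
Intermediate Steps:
$s{\left(W,p \right)} = - \frac{p}{10}$ ($s{\left(W,p \right)} = p \left(- \frac{1}{10}\right) = - \frac{p}{10}$)
$w{\left(t,D \right)} = D + \frac{t}{10}$ ($w{\left(t,D \right)} = D - - \frac{t}{10} = D + \frac{t}{10}$)
$w{\left(-132,164 \right)} - P{\left(-124,101 \right)} = \left(164 + \frac{1}{10} \left(-132\right)\right) - -104 = \left(164 - \frac{66}{5}\right) + 104 = \frac{754}{5} + 104 = \frac{1274}{5}$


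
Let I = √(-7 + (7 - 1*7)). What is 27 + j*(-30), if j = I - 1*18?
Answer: 567 - 30*I*√7 ≈ 567.0 - 79.373*I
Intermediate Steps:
I = I*√7 (I = √(-7 + (7 - 7)) = √(-7 + 0) = √(-7) = I*√7 ≈ 2.6458*I)
j = -18 + I*√7 (j = I*√7 - 1*18 = I*√7 - 18 = -18 + I*√7 ≈ -18.0 + 2.6458*I)
27 + j*(-30) = 27 + (-18 + I*√7)*(-30) = 27 + (540 - 30*I*√7) = 567 - 30*I*√7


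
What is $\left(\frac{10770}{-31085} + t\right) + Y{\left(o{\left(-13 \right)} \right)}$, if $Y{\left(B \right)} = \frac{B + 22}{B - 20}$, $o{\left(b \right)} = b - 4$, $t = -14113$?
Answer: $- \frac{3246510060}{230029} \approx -14113.0$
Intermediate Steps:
$o{\left(b \right)} = -4 + b$ ($o{\left(b \right)} = b - 4 = -4 + b$)
$Y{\left(B \right)} = \frac{22 + B}{-20 + B}$
$\left(\frac{10770}{-31085} + t\right) + Y{\left(o{\left(-13 \right)} \right)} = \left(\frac{10770}{-31085} - 14113\right) + \frac{22 - 17}{-20 - 17} = \left(10770 \left(- \frac{1}{31085}\right) - 14113\right) + \frac{22 - 17}{-20 - 17} = \left(- \frac{2154}{6217} - 14113\right) + \frac{1}{-37} \cdot 5 = - \frac{87742675}{6217} - \frac{5}{37} = - \frac{3246510060}{230029}$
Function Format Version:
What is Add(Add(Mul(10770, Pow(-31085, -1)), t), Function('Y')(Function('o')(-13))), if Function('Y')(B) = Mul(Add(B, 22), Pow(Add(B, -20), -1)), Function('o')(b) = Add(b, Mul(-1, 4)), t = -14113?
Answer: Rational(-3246510060, 230029) ≈ -14113.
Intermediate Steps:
Function('o')(b) = Add(-4, b) (Function('o')(b) = Add(b, -4) = Add(-4, b))
Function('Y')(B) = Mul(Pow(Add(-20, B), -1), Add(22, B)) (Function('Y')(B) = Mul(Add(22, B), Pow(Add(-20, B), -1)) = Mul(Pow(Add(-20, B), -1), Add(22, B)))
Add(Add(Mul(10770, Pow(-31085, -1)), t), Function('Y')(Function('o')(-13))) = Add(Add(Mul(10770, Pow(-31085, -1)), -14113), Mul(Pow(Add(-20, Add(-4, -13)), -1), Add(22, Add(-4, -13)))) = Add(Add(Mul(10770, Rational(-1, 31085)), -14113), Mul(Pow(Add(-20, -17), -1), Add(22, -17))) = Add(Add(Rational(-2154, 6217), -14113), Mul(Pow(-37, -1), 5)) = Add(Rational(-87742675, 6217), Mul(Rational(-1, 37), 5)) = Add(Rational(-87742675, 6217), Rational(-5, 37)) = Rational(-3246510060, 230029)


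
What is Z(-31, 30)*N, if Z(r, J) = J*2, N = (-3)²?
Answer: 540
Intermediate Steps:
N = 9
Z(r, J) = 2*J
Z(-31, 30)*N = (2*30)*9 = 60*9 = 540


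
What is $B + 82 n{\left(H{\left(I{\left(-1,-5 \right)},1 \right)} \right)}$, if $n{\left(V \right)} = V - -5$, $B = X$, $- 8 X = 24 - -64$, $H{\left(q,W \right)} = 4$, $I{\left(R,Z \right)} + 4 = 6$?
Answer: $727$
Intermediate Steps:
$I{\left(R,Z \right)} = 2$ ($I{\left(R,Z \right)} = -4 + 6 = 2$)
$X = -11$ ($X = - \frac{24 - -64}{8} = - \frac{24 + 64}{8} = \left(- \frac{1}{8}\right) 88 = -11$)
$B = -11$
$n{\left(V \right)} = 5 + V$ ($n{\left(V \right)} = V + 5 = 5 + V$)
$B + 82 n{\left(H{\left(I{\left(-1,-5 \right)},1 \right)} \right)} = -11 + 82 \left(5 + 4\right) = -11 + 82 \cdot 9 = -11 + 738 = 727$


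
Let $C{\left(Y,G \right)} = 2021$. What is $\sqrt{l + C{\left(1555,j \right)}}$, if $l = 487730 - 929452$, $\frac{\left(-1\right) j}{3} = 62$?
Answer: $i \sqrt{439701} \approx 663.1 i$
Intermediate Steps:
$j = -186$ ($j = \left(-3\right) 62 = -186$)
$l = -441722$
$\sqrt{l + C{\left(1555,j \right)}} = \sqrt{-441722 + 2021} = \sqrt{-439701} = i \sqrt{439701}$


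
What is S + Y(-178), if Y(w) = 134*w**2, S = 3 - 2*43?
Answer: 4245573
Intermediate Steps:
S = -83 (S = 3 - 86 = -83)
S + Y(-178) = -83 + 134*(-178)**2 = -83 + 134*31684 = -83 + 4245656 = 4245573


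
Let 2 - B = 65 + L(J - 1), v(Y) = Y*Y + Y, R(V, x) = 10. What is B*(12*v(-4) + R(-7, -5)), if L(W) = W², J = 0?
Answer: -9856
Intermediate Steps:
v(Y) = Y + Y² (v(Y) = Y² + Y = Y + Y²)
B = -64 (B = 2 - (65 + (0 - 1)²) = 2 - (65 + (-1)²) = 2 - (65 + 1) = 2 - 1*66 = 2 - 66 = -64)
B*(12*v(-4) + R(-7, -5)) = -64*(12*(-4*(1 - 4)) + 10) = -64*(12*(-4*(-3)) + 10) = -64*(12*12 + 10) = -64*(144 + 10) = -64*154 = -9856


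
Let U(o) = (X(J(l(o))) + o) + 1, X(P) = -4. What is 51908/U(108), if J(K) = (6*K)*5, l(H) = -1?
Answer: 51908/105 ≈ 494.36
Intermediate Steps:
J(K) = 30*K
U(o) = -3 + o (U(o) = (-4 + o) + 1 = -3 + o)
51908/U(108) = 51908/(-3 + 108) = 51908/105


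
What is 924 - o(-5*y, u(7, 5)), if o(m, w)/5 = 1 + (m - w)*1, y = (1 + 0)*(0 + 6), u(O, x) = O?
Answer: 1104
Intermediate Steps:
y = 6 (y = 1*6 = 6)
o(m, w) = 5 - 5*w + 5*m (o(m, w) = 5*(1 + (m - w)*1) = 5*(1 + (m - w)) = 5*(1 + m - w) = 5 - 5*w + 5*m)
924 - o(-5*y, u(7, 5)) = 924 - (5 - 5*7 + 5*(-5*6)) = 924 - (5 - 35 + 5*(-30)) = 924 - (5 - 35 - 150) = 924 - 1*(-180) = 924 + 180 = 1104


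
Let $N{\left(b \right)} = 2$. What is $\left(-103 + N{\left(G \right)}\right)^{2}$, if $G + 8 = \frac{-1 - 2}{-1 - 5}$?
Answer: $10201$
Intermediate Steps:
$G = - \frac{15}{2}$ ($G = -8 + \frac{-1 - 2}{-1 - 5} = -8 - \frac{3}{-6} = -8 - - \frac{1}{2} = -8 + \frac{1}{2} = - \frac{15}{2} \approx -7.5$)
$\left(-103 + N{\left(G \right)}\right)^{2} = \left(-103 + 2\right)^{2} = \left(-101\right)^{2} = 10201$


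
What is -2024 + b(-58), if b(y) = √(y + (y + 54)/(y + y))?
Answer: -2024 + 41*I*√29/29 ≈ -2024.0 + 7.6135*I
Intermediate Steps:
b(y) = √(y + (54 + y)/(2*y)) (b(y) = √(y + (54 + y)/((2*y))) = √(y + (54 + y)*(1/(2*y))) = √(y + (54 + y)/(2*y)))
-2024 + b(-58) = -2024 + √(2 + 4*(-58) + 108/(-58))/2 = -2024 + √(2 - 232 + 108*(-1/58))/2 = -2024 + √(2 - 232 - 54/29)/2 = -2024 + √(-6724/29)/2 = -2024 + (82*I*√29/29)/2 = -2024 + 41*I*√29/29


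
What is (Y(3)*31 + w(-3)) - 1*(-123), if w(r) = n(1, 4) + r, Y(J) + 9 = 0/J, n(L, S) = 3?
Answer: -156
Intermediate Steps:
Y(J) = -9 (Y(J) = -9 + 0/J = -9 + 0 = -9)
w(r) = 3 + r
(Y(3)*31 + w(-3)) - 1*(-123) = (-9*31 + (3 - 3)) - 1*(-123) = (-279 + 0) + 123 = -279 + 123 = -156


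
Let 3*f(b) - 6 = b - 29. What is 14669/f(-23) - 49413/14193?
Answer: -208954783/217626 ≈ -960.16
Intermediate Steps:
f(b) = -23/3 + b/3 (f(b) = 2 + (b - 29)/3 = 2 + (-29 + b)/3 = 2 + (-29/3 + b/3) = -23/3 + b/3)
14669/f(-23) - 49413/14193 = 14669/(-23/3 + (⅓)*(-23)) - 49413/14193 = 14669/(-23/3 - 23/3) - 49413*1/14193 = 14669/(-46/3) - 16471/4731 = 14669*(-3/46) - 16471/4731 = -44007/46 - 16471/4731 = -208954783/217626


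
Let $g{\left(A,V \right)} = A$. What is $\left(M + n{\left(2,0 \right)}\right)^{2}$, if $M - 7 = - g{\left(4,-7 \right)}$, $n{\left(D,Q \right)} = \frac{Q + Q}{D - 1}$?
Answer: $9$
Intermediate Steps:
$n{\left(D,Q \right)} = \frac{2 Q}{-1 + D}$
$M = 3$ ($M = 7 - 4 = 3$)
$\left(M + n{\left(2,0 \right)}\right)^{2} = \left(3 + 2 \cdot 0 \frac{1}{-1 + 2}\right)^{2} = \left(3 + 2 \cdot 0 \cdot 1^{-1}\right)^{2} = \left(3 + 2 \cdot 0 \cdot 1\right)^{2} = \left(3 + 0\right)^{2} = 3^{2} = 9$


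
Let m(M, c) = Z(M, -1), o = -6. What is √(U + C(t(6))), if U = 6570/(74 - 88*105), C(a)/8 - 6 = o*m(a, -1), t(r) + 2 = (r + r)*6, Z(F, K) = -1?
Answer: √2001318189/4583 ≈ 9.7613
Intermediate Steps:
t(r) = -2 + 12*r (t(r) = -2 + (r + r)*6 = -2 + (2*r)*6 = -2 + 12*r)
m(M, c) = -1
C(a) = 96 (C(a) = 48 + 8*(-6*(-1)) = 48 + 8*6 = 48 + 48 = 96)
U = -3285/4583 (U = 6570/(74 - 9240) = 6570/(-9166) = 6570*(-1/9166) = -3285/4583 ≈ -0.71678)
√(U + C(t(6))) = √(-3285/4583 + 96) = √(436683/4583) = √2001318189/4583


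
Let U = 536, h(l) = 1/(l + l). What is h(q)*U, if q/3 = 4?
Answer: 67/3 ≈ 22.333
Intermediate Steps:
q = 12 (q = 3*4 = 12)
h(l) = 1/(2*l)
h(q)*U = ((½)/12)*536 = ((½)*(1/12))*536 = (1/24)*536 = 67/3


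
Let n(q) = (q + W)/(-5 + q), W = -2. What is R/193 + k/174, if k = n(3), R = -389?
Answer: -135565/67164 ≈ -2.0184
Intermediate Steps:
n(q) = (-2 + q)/(-5 + q) (n(q) = (q - 2)/(-5 + q) = (-2 + q)/(-5 + q))
k = -½ (k = (-2 + 3)/(-5 + 3) = 1/(-2) = -½*1 = -½ ≈ -0.50000)
R/193 + k/174 = -389/193 - ½/174 = -389*1/193 - ½*1/174 = -389/193 - 1/348 = -135565/67164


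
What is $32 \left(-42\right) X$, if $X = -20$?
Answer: $26880$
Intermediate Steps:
$32 \left(-42\right) X = 32 \left(-42\right) \left(-20\right) = \left(-1344\right) \left(-20\right) = 26880$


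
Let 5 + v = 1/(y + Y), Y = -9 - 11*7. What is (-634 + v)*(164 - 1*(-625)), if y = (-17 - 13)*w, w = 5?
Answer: -118985145/236 ≈ -5.0417e+5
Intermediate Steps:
Y = -86 (Y = -9 - 77 = -86)
y = -150 (y = (-17 - 13)*5 = -30*5 = -150)
v = -1181/236 (v = -5 + 1/(-150 - 86) = -5 + 1/(-236) = -5 - 1/236 = -1181/236 ≈ -5.0042)
(-634 + v)*(164 - 1*(-625)) = (-634 - 1181/236)*(164 - 1*(-625)) = -150805*(164 + 625)/236 = -150805/236*789 = -118985145/236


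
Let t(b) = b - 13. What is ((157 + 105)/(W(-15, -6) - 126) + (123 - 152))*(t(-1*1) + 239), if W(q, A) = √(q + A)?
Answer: -5293125/757 - 19650*I*√21/5299 ≈ -6992.2 - 16.993*I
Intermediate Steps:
W(q, A) = √(A + q)
t(b) = -13 + b
((157 + 105)/(W(-15, -6) - 126) + (123 - 152))*(t(-1*1) + 239) = ((157 + 105)/(√(-6 - 15) - 126) + (123 - 152))*((-13 - 1*1) + 239) = (262/(√(-21) - 126) - 29)*((-13 - 1) + 239) = (262/(I*√21 - 126) - 29)*(-14 + 239) = (262/(-126 + I*√21) - 29)*225 = (-29 + 262/(-126 + I*√21))*225 = -6525 + 58950/(-126 + I*√21)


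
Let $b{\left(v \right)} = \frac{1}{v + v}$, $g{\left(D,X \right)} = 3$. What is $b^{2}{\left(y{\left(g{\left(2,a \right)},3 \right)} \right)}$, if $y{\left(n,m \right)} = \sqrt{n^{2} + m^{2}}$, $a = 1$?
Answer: $\frac{1}{72} \approx 0.013889$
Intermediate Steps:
$y{\left(n,m \right)} = \sqrt{m^{2} + n^{2}}$
$b{\left(v \right)} = \frac{1}{2 v}$
$b^{2}{\left(y{\left(g{\left(2,a \right)},3 \right)} \right)} = \left(\frac{1}{2 \sqrt{3^{2} + 3^{2}}}\right)^{2} = \left(\frac{1}{2 \sqrt{9 + 9}}\right)^{2} = \left(\frac{1}{2 \sqrt{18}}\right)^{2} = \left(\frac{1}{2 \cdot 3 \sqrt{2}}\right)^{2} = \left(\frac{\frac{1}{6} \sqrt{2}}{2}\right)^{2} = \left(\frac{\sqrt{2}}{12}\right)^{2} = \frac{1}{72}$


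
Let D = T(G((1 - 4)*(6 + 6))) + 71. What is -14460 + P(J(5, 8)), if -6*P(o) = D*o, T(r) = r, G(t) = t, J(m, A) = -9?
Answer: -28815/2 ≈ -14408.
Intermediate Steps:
D = 35 (D = (1 - 4)*(6 + 6) + 71 = -3*12 + 71 = -36 + 71 = 35)
P(o) = -35*o/6
-14460 + P(J(5, 8)) = -14460 - 35/6*(-9) = -14460 + 105/2 = -28815/2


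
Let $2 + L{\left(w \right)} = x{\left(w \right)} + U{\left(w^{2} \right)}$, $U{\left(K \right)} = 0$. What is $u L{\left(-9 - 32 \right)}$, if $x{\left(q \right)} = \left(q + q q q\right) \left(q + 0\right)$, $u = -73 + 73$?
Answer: $0$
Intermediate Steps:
$u = 0$
$x{\left(q \right)} = q \left(q + q^{3}\right)$ ($x{\left(q \right)} = \left(q + q^{2} q\right) q = \left(q + q^{3}\right) q = q \left(q + q^{3}\right)$)
$L{\left(w \right)} = -2 + w^{2} + w^{4}$ ($L{\left(w \right)} = -2 + \left(\left(w^{2} + w^{4}\right) + 0\right) = -2 + \left(w^{2} + w^{4}\right) = -2 + w^{2} + w^{4}$)
$u L{\left(-9 - 32 \right)} = 0 \left(-2 + \left(-9 - 32\right)^{2} + \left(-9 - 32\right)^{4}\right) = 0 \left(-2 + \left(-41\right)^{2} + \left(-41\right)^{4}\right) = 0 \left(-2 + 1681 + 2825761\right) = 0 \cdot 2827440 = 0$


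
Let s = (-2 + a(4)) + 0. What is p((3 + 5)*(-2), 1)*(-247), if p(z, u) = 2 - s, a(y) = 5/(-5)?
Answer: -1235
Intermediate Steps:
a(y) = -1 (a(y) = 5*(-⅕) = -1)
s = -3 (s = (-2 - 1) + 0 = -3 + 0 = -3)
p(z, u) = 5 (p(z, u) = 2 - 1*(-3) = 2 + 3 = 5)
p((3 + 5)*(-2), 1)*(-247) = 5*(-247) = -1235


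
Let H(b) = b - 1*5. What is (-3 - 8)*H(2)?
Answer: 33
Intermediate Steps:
H(b) = -5 + b (H(b) = b - 5 = -5 + b)
(-3 - 8)*H(2) = (-3 - 8)*(-5 + 2) = -11*(-3) = 33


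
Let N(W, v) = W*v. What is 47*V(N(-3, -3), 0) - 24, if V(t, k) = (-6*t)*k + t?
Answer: 399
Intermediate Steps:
V(t, k) = t - 6*k*t (V(t, k) = -6*k*t + t = t - 6*k*t)
47*V(N(-3, -3), 0) - 24 = 47*((-3*(-3))*(1 - 6*0)) - 24 = 47*(9*(1 + 0)) - 24 = 47*(9*1) - 24 = 47*9 - 24 = 423 - 24 = 399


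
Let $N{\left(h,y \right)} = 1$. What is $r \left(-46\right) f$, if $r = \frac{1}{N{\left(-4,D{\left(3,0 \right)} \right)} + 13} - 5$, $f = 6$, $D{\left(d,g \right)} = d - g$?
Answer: $\frac{9522}{7} \approx 1360.3$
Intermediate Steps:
$r = - \frac{69}{14}$ ($r = \frac{1}{1 + 13} - 5 = \frac{1}{14} - 5 = - \frac{69}{14} \approx -4.9286$)
$r \left(-46\right) f = \left(- \frac{69}{14}\right) \left(-46\right) 6 = \frac{1587}{7} \cdot 6 = \frac{9522}{7}$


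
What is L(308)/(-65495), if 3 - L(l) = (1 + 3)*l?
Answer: 1229/65495 ≈ 0.018765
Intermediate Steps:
L(l) = 3 - 4*l (L(l) = 3 - (1 + 3)*l = 3 - 4*l)
L(308)/(-65495) = (3 - 4*308)/(-65495) = (3 - 1232)*(-1/65495) = -1229*(-1/65495) = 1229/65495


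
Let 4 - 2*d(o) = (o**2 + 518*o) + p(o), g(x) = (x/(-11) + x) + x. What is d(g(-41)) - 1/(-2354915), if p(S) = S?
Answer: 4915428209111/284944715 ≈ 17250.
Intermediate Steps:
g(x) = 21*x/11 (g(x) = (x*(-1/11) + x) + x = (-x/11 + x) + x = 10*x/11 + x = 21*x/11)
d(o) = 2 - 519*o/2 - o**2/2 (d(o) = 2 - ((o**2 + 518*o) + o)/2 = 2 - (o**2 + 519*o)/2 = 2 + (-519*o/2 - o**2/2) = 2 - 519*o/2 - o**2/2)
d(g(-41)) - 1/(-2354915) = (2 - 10899*(-41)/22 - ((21/11)*(-41))**2/2) - 1/(-2354915) = (2 - 519/2*(-861/11) - (-861/11)**2/2) - 1*(-1/2354915) = (2 + 446859/22 - 1/2*741321/121) + 1/2354915 = (2 + 446859/22 - 741321/242) + 1/2354915 = 2087306/121 + 1/2354915 = 4915428209111/284944715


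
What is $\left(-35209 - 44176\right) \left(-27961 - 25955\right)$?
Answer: $4280121660$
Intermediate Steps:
$\left(-35209 - 44176\right) \left(-27961 - 25955\right) = \left(-79385\right) \left(-53916\right) = 4280121660$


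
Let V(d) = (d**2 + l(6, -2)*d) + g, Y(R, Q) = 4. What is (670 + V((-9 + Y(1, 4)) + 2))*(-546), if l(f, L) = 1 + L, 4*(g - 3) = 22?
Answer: -377013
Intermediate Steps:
g = 17/2 (g = 3 + (1/4)*22 = 3 + 11/2 = 17/2 ≈ 8.5000)
V(d) = 17/2 + d**2 - d (V(d) = (d**2 + (1 - 2)*d) + 17/2 = (d**2 - d) + 17/2 = 17/2 + d**2 - d)
(670 + V((-9 + Y(1, 4)) + 2))*(-546) = (670 + (17/2 + ((-9 + 4) + 2)**2 - ((-9 + 4) + 2)))*(-546) = (670 + (17/2 + (-5 + 2)**2 - (-5 + 2)))*(-546) = (670 + (17/2 + (-3)**2 - 1*(-3)))*(-546) = (670 + (17/2 + 9 + 3))*(-546) = (670 + 41/2)*(-546) = (1381/2)*(-546) = -377013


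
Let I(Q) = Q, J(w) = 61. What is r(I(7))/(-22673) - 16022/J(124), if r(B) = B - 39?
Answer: -363264854/1383053 ≈ -262.65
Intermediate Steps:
r(B) = -39 + B
r(I(7))/(-22673) - 16022/J(124) = (-39 + 7)/(-22673) - 16022/61 = -32*(-1/22673) - 16022*1/61 = 32/22673 - 16022/61 = -363264854/1383053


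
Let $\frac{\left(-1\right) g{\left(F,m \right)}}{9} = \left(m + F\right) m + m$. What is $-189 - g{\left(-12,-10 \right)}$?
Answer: $1701$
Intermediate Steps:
$g{\left(F,m \right)} = - 9 m - 9 m \left(F + m\right)$ ($g{\left(F,m \right)} = - 9 \left(\left(m + F\right) m + m\right) = - 9 \left(\left(F + m\right) m + m\right) = - 9 \left(m \left(F + m\right) + m\right) = - 9 \left(m + m \left(F + m\right)\right) = - 9 m - 9 m \left(F + m\right)$)
$-189 - g{\left(-12,-10 \right)} = -189 - \left(-9\right) \left(-10\right) \left(1 - 12 - 10\right) = -189 - \left(-9\right) \left(-10\right) \left(-21\right) = -189 - -1890 = -189 + 1890 = 1701$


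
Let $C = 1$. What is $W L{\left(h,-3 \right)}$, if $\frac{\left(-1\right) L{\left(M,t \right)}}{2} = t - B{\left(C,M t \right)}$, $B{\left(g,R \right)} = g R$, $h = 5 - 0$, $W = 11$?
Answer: $-264$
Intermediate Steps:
$h = 5$ ($h = 5 + 0 = 5$)
$B{\left(g,R \right)} = R g$
$L{\left(M,t \right)} = - 2 t + 2 M t$ ($L{\left(M,t \right)} = - 2 \left(t - M t 1\right) = - 2 \left(t - M t\right) = - 2 t + 2 M t$)
$W L{\left(h,-3 \right)} = 11 \cdot 2 \left(-3\right) \left(-1 + 5\right) = 11 \cdot 2 \left(-3\right) 4 = 11 \left(-24\right) = -264$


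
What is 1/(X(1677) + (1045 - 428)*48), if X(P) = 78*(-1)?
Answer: 1/29538 ≈ 3.3855e-5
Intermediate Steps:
X(P) = -78
1/(X(1677) + (1045 - 428)*48) = 1/(-78 + (1045 - 428)*48) = 1/(-78 + 617*48) = 1/(-78 + 29616) = 1/29538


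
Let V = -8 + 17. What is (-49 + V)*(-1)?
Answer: 40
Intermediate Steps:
V = 9
(-49 + V)*(-1) = (-49 + 9)*(-1) = -40*(-1) = 40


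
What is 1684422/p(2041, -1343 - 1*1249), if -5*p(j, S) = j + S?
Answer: 8422110/551 ≈ 15285.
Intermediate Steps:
p(j, S) = -S/5 - j/5 (p(j, S) = -(j + S)/5 = -(S + j)/5 = -S/5 - j/5)
1684422/p(2041, -1343 - 1*1249) = 1684422/(-(-1343 - 1*1249)/5 - ⅕*2041) = 1684422/(-(-1343 - 1249)/5 - 2041/5) = 1684422/(-⅕*(-2592) - 2041/5) = 1684422/(2592/5 - 2041/5) = 1684422/(551/5) = 1684422*(5/551) = 8422110/551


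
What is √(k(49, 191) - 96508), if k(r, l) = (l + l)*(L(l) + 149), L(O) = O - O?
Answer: I*√39590 ≈ 198.97*I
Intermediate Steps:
L(O) = 0
k(r, l) = 298*l (k(r, l) = (l + l)*(0 + 149) = (2*l)*149 = 298*l)
√(k(49, 191) - 96508) = √(298*191 - 96508) = √(56918 - 96508) = √(-39590) = I*√39590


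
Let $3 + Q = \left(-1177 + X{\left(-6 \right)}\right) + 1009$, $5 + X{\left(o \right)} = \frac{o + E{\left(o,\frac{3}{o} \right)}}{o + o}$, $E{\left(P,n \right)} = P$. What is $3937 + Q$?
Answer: $3762$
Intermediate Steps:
$X{\left(o \right)} = -4$ ($X{\left(o \right)} = -5 + \frac{o + o}{o + o} = -5 + \frac{2 o}{2 o} = -5 + 2 o \frac{1}{2 o} = -5 + 1 = -4$)
$Q = -175$ ($Q = -3 + \left(\left(-1177 - 4\right) + 1009\right) = -3 + \left(-1181 + 1009\right) = -3 - 172 = -175$)
$3937 + Q = 3937 - 175 = 3762$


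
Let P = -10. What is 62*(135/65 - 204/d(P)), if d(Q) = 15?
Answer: -46438/65 ≈ -714.43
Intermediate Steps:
62*(135/65 - 204/d(P)) = 62*(135/65 - 204/15) = 62*(135*(1/65) - 204*1/15) = 62*(27/13 - 68/5) = 62*(-749/65) = -46438/65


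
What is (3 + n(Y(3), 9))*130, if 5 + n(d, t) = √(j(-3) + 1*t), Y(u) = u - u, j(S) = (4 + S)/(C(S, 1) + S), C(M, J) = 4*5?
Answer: -260 + 130*√2618/17 ≈ 131.27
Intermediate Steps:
C(M, J) = 20
j(S) = (4 + S)/(20 + S)
Y(u) = 0
n(d, t) = -5 + √(1/17 + t) (n(d, t) = -5 + √((4 - 3)/(20 - 3) + 1*t) = -5 + √(1/17 + t))
(3 + n(Y(3), 9))*130 = (3 + (-5 + √(17 + 289*9)/17))*130 = (3 + (-5 + √(17 + 2601)/17))*130 = (3 + (-5 + √2618/17))*130 = (-2 + √2618/17)*130 = -260 + 130*√2618/17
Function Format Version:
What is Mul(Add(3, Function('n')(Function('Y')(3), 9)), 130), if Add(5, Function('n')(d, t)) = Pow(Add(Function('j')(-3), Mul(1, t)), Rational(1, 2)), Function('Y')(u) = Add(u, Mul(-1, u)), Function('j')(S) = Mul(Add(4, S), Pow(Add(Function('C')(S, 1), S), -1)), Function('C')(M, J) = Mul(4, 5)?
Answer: Add(-260, Mul(Rational(130, 17), Pow(2618, Rational(1, 2)))) ≈ 131.27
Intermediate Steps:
Function('C')(M, J) = 20
Function('j')(S) = Mul(Pow(Add(20, S), -1), Add(4, S)) (Function('j')(S) = Mul(Add(4, S), Pow(Add(20, S), -1)) = Mul(Pow(Add(20, S), -1), Add(4, S)))
Function('Y')(u) = 0
Function('n')(d, t) = Add(-5, Pow(Add(Rational(1, 17), t), Rational(1, 2))) (Function('n')(d, t) = Add(-5, Pow(Add(Mul(Pow(Add(20, -3), -1), Add(4, -3)), Mul(1, t)), Rational(1, 2))) = Add(-5, Pow(Add(Mul(Pow(17, -1), 1), t), Rational(1, 2))) = Add(-5, Pow(Add(Mul(Rational(1, 17), 1), t), Rational(1, 2))) = Add(-5, Pow(Add(Rational(1, 17), t), Rational(1, 2))))
Mul(Add(3, Function('n')(Function('Y')(3), 9)), 130) = Mul(Add(3, Add(-5, Mul(Rational(1, 17), Pow(Add(17, Mul(289, 9)), Rational(1, 2))))), 130) = Mul(Add(3, Add(-5, Mul(Rational(1, 17), Pow(Add(17, 2601), Rational(1, 2))))), 130) = Mul(Add(3, Add(-5, Mul(Rational(1, 17), Pow(2618, Rational(1, 2))))), 130) = Mul(Add(-2, Mul(Rational(1, 17), Pow(2618, Rational(1, 2)))), 130) = Add(-260, Mul(Rational(130, 17), Pow(2618, Rational(1, 2))))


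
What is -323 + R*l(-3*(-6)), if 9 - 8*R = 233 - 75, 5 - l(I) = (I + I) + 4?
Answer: 2631/8 ≈ 328.88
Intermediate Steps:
l(I) = 1 - 2*I (l(I) = 5 - ((I + I) + 4) = 5 - (2*I + 4) = 5 - (4 + 2*I) = 5 + (-4 - 2*I) = 1 - 2*I)
R = -149/8 (R = 9/8 - (233 - 75)/8 = 9/8 - 1/8*158 = 9/8 - 79/4 = -149/8 ≈ -18.625)
-323 + R*l(-3*(-6)) = -323 - 149*(1 - (-6)*(-6))/8 = -323 - 149*(1 - 2*18)/8 = -323 - 149*(1 - 36)/8 = -323 - 149/8*(-35) = -323 + 5215/8 = 2631/8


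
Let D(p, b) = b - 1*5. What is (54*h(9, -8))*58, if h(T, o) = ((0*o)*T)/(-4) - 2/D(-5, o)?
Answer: 6264/13 ≈ 481.85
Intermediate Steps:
D(p, b) = -5 + b (D(p, b) = b - 5 = -5 + b)
h(T, o) = -2/(-5 + o) (h(T, o) = ((0*o)*T)/(-4) - 2/(-5 + o) = (0*T)*(-¼) - 2/(-5 + o) = 0*(-¼) - 2/(-5 + o) = 0 - 2/(-5 + o) = -2/(-5 + o))
(54*h(9, -8))*58 = (54*(-2/(-5 - 8)))*58 = (54*(-2/(-13)))*58 = (54*(-2*(-1/13)))*58 = (54*(2/13))*58 = (108/13)*58 = 6264/13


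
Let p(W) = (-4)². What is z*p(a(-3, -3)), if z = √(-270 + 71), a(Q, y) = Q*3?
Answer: 16*I*√199 ≈ 225.71*I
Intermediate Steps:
a(Q, y) = 3*Q
p(W) = 16
z = I*√199 (z = √(-199) = I*√199 ≈ 14.107*I)
z*p(a(-3, -3)) = (I*√199)*16 = 16*I*√199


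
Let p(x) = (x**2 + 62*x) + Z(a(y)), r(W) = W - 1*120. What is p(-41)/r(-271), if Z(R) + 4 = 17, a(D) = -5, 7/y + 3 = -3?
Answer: 848/391 ≈ 2.1688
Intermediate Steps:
y = -7/6 (y = 7/(-3 - 3) = 7/(-6) = 7*(-1/6) = -7/6 ≈ -1.1667)
r(W) = -120 + W (r(W) = W - 120 = -120 + W)
Z(R) = 13 (Z(R) = -4 + 17 = 13)
p(x) = 13 + x**2 + 62*x (p(x) = (x**2 + 62*x) + 13 = 13 + x**2 + 62*x)
p(-41)/r(-271) = (13 + (-41)**2 + 62*(-41))/(-120 - 271) = (13 + 1681 - 2542)/(-391) = -848*(-1/391) = 848/391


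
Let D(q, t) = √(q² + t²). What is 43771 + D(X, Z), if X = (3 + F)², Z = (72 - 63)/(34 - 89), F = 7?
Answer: 43771 + √30250081/55 ≈ 43871.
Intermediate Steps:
Z = -9/55 (Z = 9/(-55) = 9*(-1/55) = -9/55 ≈ -0.16364)
X = 100 (X = (3 + 7)² = 10² = 100)
43771 + D(X, Z) = 43771 + √(100² + (-9/55)²) = 43771 + √(10000 + 81/3025) = 43771 + √(30250081/3025) = 43771 + √30250081/55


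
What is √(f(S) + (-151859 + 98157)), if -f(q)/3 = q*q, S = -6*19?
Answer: I*√92690 ≈ 304.45*I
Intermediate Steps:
S = -114
f(q) = -3*q² (f(q) = -3*q*q = -3*q²)
√(f(S) + (-151859 + 98157)) = √(-3*(-114)² + (-151859 + 98157)) = √(-3*12996 - 53702) = √(-38988 - 53702) = √(-92690) = I*√92690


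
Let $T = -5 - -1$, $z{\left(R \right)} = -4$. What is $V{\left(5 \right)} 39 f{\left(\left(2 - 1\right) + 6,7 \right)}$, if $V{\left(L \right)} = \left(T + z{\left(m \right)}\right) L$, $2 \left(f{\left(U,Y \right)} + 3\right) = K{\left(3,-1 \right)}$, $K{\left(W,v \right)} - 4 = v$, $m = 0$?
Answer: $2340$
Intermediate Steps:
$K{\left(W,v \right)} = 4 + v$
$f{\left(U,Y \right)} = - \frac{3}{2}$ ($f{\left(U,Y \right)} = -3 + \frac{4 - 1}{2} = -3 + \frac{1}{2} \cdot 3 = -3 + \frac{3}{2} = - \frac{3}{2}$)
$T = -4$ ($T = -5 + 1 = -4$)
$V{\left(L \right)} = - 8 L$ ($V{\left(L \right)} = \left(-4 - 4\right) L = - 8 L$)
$V{\left(5 \right)} 39 f{\left(\left(2 - 1\right) + 6,7 \right)} = \left(-8\right) 5 \cdot 39 \left(- \frac{3}{2}\right) = \left(-40\right) 39 \left(- \frac{3}{2}\right) = \left(-1560\right) \left(- \frac{3}{2}\right) = 2340$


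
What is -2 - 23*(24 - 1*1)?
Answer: -531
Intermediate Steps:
-2 - 23*(24 - 1*1) = -2 - 23*(24 - 1) = -2 - 23*23 = -2 - 529 = -531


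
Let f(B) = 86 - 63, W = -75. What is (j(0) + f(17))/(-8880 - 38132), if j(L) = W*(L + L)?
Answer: -1/2044 ≈ -0.00048924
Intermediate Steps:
f(B) = 23
j(L) = -150*L (j(L) = -75*(L + L) = -150*L)
(j(0) + f(17))/(-8880 - 38132) = (-150*0 + 23)/(-8880 - 38132) = (0 + 23)/(-47012) = 23*(-1/47012) = -1/2044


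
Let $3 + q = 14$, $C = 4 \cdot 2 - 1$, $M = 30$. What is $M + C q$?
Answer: $107$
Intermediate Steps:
$C = 7$ ($C = 8 - 1 = 7$)
$q = 11$ ($q = -3 + 14 = 11$)
$M + C q = 30 + 7 \cdot 11 = 30 + 77 = 107$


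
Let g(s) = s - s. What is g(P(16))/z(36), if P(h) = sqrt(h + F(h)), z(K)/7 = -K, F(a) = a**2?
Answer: 0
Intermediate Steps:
z(K) = -7*K (z(K) = 7*(-K) = -7*K)
P(h) = sqrt(h + h**2)
g(s) = 0
g(P(16))/z(36) = 0/((-7*36)) = 0/(-252) = 0*(-1/252) = 0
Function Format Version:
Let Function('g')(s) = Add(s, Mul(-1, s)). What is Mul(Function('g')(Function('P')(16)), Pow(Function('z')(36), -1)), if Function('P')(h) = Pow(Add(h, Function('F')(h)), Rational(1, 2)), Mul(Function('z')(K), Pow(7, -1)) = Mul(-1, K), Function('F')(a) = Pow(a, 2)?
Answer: 0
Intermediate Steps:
Function('z')(K) = Mul(-7, K) (Function('z')(K) = Mul(7, Mul(-1, K)) = Mul(-7, K))
Function('P')(h) = Pow(Add(h, Pow(h, 2)), Rational(1, 2))
Function('g')(s) = 0
Mul(Function('g')(Function('P')(16)), Pow(Function('z')(36), -1)) = Mul(0, Pow(Mul(-7, 36), -1)) = Mul(0, Pow(-252, -1)) = Mul(0, Rational(-1, 252)) = 0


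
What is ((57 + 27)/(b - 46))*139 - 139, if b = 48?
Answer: 5699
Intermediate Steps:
((57 + 27)/(b - 46))*139 - 139 = ((57 + 27)/(48 - 46))*139 - 139 = (84/2)*139 - 139 = (84*(½))*139 - 139 = 42*139 - 139 = 5838 - 139 = 5699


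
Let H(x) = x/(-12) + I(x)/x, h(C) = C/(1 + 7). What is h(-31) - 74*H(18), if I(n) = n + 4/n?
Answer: 20873/648 ≈ 32.211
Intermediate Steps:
h(C) = C/8
H(x) = -x/12 + (x + 4/x)/x (H(x) = x/(-12) + (x + 4/x)/x = x*(-1/12) + (x + 4/x)/x = -x/12 + (x + 4/x)/x)
h(-31) - 74*H(18) = (1/8)*(-31) - 74*(1 + 4/18**2 - 1/12*18) = -31/8 - 74*(1 + 4*(1/324) - 3/2) = -31/8 - 74*(1 + 1/81 - 3/2) = -31/8 - 74*(-79/162) = -31/8 + 2923/81 = 20873/648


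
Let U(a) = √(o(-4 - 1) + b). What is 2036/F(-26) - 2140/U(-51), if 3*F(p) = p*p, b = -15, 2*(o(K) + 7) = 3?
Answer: 1527/169 + 2140*I*√82/41 ≈ 9.0355 + 472.65*I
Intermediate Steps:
o(K) = -11/2 (o(K) = -7 + (½)*3 = -7 + 3/2 = -11/2)
U(a) = I*√82/2 (U(a) = √(-11/2 - 15) = √(-41/2) = I*√82/2)
F(p) = p²/3 (F(p) = (p*p)/3 = p²/3)
2036/F(-26) - 2140/U(-51) = 2036/(((⅓)*(-26)²)) - 2140*(-I*√82/41) = 2036/(((⅓)*676)) - (-2140)*I*√82/41 = 2036/(676/3) + 2140*I*√82/41 = 2036*(3/676) + 2140*I*√82/41 = 1527/169 + 2140*I*√82/41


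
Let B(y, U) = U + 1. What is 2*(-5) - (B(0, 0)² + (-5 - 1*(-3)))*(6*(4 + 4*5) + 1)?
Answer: 135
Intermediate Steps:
B(y, U) = 1 + U
2*(-5) - (B(0, 0)² + (-5 - 1*(-3)))*(6*(4 + 4*5) + 1) = 2*(-5) - ((1 + 0)² + (-5 - 1*(-3)))*(6*(4 + 4*5) + 1) = -10 - (1² + (-5 + 3))*(6*(4 + 20) + 1) = -10 - (1 - 2)*(6*24 + 1) = -10 - (-1)*(144 + 1) = -10 - (-1)*145 = -10 - 1*(-145) = -10 + 145 = 135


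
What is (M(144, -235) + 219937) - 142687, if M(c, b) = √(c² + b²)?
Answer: 77250 + √75961 ≈ 77526.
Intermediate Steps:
M(c, b) = √(b² + c²)
(M(144, -235) + 219937) - 142687 = (√((-235)² + 144²) + 219937) - 142687 = (√(55225 + 20736) + 219937) - 142687 = (√75961 + 219937) - 142687 = (219937 + √75961) - 142687 = 77250 + √75961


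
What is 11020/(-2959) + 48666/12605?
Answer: 5095594/37298195 ≈ 0.13662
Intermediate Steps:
11020/(-2959) + 48666/12605 = 11020*(-1/2959) + 48666*(1/12605) = -11020/2959 + 48666/12605 = 5095594/37298195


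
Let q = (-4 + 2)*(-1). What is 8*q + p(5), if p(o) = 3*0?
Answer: 16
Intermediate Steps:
q = 2 (q = -2*(-1) = 2)
p(o) = 0
8*q + p(5) = 8*2 + 0 = 16 + 0 = 16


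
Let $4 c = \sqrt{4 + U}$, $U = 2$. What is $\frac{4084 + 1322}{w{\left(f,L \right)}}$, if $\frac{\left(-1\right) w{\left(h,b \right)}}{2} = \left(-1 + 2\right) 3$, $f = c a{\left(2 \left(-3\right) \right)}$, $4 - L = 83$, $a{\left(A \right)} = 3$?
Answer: $-901$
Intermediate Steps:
$L = -79$ ($L = 4 - 83 = -79$)
$c = \frac{\sqrt{6}}{4}$ ($c = \frac{\sqrt{4 + 2}}{4} = \frac{\sqrt{6}}{4} \approx 0.61237$)
$f = \frac{3 \sqrt{6}}{4}$ ($f = \frac{\sqrt{6}}{4} \cdot 3 = \frac{3 \sqrt{6}}{4} \approx 1.8371$)
$w{\left(h,b \right)} = -6$ ($w{\left(h,b \right)} = - 2 \left(-1 + 2\right) 3 = - 2 \cdot 1 \cdot 3 = \left(-2\right) 3 = -6$)
$\frac{4084 + 1322}{w{\left(f,L \right)}} = \frac{4084 + 1322}{-6} = 5406 \left(- \frac{1}{6}\right) = -901$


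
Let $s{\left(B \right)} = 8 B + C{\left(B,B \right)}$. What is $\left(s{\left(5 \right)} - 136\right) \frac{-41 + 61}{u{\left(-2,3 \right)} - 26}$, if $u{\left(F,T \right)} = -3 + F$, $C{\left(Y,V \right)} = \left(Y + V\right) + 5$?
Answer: $\frac{1620}{31} \approx 52.258$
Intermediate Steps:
$C{\left(Y,V \right)} = 5 + V + Y$ ($C{\left(Y,V \right)} = \left(V + Y\right) + 5 = 5 + V + Y$)
$s{\left(B \right)} = 5 + 10 B$ ($s{\left(B \right)} = 8 B + \left(5 + B + B\right) = 8 B + \left(5 + 2 B\right) = 5 + 10 B$)
$\left(s{\left(5 \right)} - 136\right) \frac{-41 + 61}{u{\left(-2,3 \right)} - 26} = \left(\left(5 + 10 \cdot 5\right) - 136\right) \frac{-41 + 61}{\left(-3 - 2\right) - 26} = \left(\left(5 + 50\right) - 136\right) \frac{20}{-5 - 26} = \left(55 - 136\right) \frac{20}{-31} = - 81 \cdot 20 \left(- \frac{1}{31}\right) = \left(-81\right) \left(- \frac{20}{31}\right) = \frac{1620}{31}$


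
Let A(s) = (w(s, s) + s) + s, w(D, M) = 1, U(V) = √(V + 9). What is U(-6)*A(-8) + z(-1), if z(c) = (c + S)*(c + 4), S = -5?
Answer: -18 - 15*√3 ≈ -43.981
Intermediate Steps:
U(V) = √(9 + V)
A(s) = 1 + 2*s (A(s) = (1 + s) + s = 1 + 2*s)
z(c) = (-5 + c)*(4 + c) (z(c) = (c - 5)*(c + 4) = (-5 + c)*(4 + c))
U(-6)*A(-8) + z(-1) = √(9 - 6)*(1 + 2*(-8)) + (-20 + (-1)² - 1*(-1)) = √3*(1 - 16) + (-20 + 1 + 1) = √3*(-15) - 18 = -15*√3 - 18 = -18 - 15*√3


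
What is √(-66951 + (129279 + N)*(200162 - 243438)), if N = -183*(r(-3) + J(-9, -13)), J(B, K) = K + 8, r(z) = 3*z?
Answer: 3*I*√633957563 ≈ 75536.0*I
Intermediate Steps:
J(B, K) = 8 + K
N = 2562 (N = -183*(3*(-3) + (8 - 13)) = -183*(-9 - 5) = -183*(-14) = 2562)
√(-66951 + (129279 + N)*(200162 - 243438)) = √(-66951 + (129279 + 2562)*(200162 - 243438)) = √(-66951 + 131841*(-43276)) = √(-66951 - 5705551116) = √(-5705618067) = 3*I*√633957563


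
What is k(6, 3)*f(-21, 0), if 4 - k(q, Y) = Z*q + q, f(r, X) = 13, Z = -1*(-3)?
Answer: -260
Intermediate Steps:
Z = 3
k(q, Y) = 4 - 4*q (k(q, Y) = 4 - (3*q + q) = 4 - 4*q)
k(6, 3)*f(-21, 0) = (4 - 4*6)*13 = (4 - 24)*13 = -20*13 = -260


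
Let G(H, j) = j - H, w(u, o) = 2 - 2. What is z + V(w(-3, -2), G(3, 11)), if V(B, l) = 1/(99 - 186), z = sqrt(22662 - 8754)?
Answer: -1/87 + 2*sqrt(3477) ≈ 117.92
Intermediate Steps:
w(u, o) = 0
z = 2*sqrt(3477) (z = sqrt(13908) = 2*sqrt(3477) ≈ 117.93)
V(B, l) = -1/87 (V(B, l) = 1/(-87) = -1/87)
z + V(w(-3, -2), G(3, 11)) = 2*sqrt(3477) - 1/87 = -1/87 + 2*sqrt(3477)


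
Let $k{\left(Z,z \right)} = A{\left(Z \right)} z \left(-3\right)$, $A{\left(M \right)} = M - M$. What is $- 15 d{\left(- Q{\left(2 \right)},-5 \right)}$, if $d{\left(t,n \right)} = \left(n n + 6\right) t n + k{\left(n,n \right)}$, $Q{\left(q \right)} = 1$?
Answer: $-2325$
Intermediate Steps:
$A{\left(M \right)} = 0$
$k{\left(Z,z \right)} = 0$ ($k{\left(Z,z \right)} = 0 z \left(-3\right) = 0 \left(-3\right) = 0$)
$d{\left(t,n \right)} = n t \left(6 + n^{2}\right)$ ($d{\left(t,n \right)} = \left(n n + 6\right) t n + 0 = \left(n^{2} + 6\right) t n + 0 = \left(6 + n^{2}\right) t n + 0 = t \left(6 + n^{2}\right) n + 0 = n t \left(6 + n^{2}\right) + 0 = n t \left(6 + n^{2}\right)$)
$- 15 d{\left(- Q{\left(2 \right)},-5 \right)} = - 15 \left(- 5 \left(\left(-1\right) 1\right) \left(6 + \left(-5\right)^{2}\right)\right) = - 15 \left(\left(-5\right) \left(-1\right) \left(6 + 25\right)\right) = - 15 \left(\left(-5\right) \left(-1\right) 31\right) = \left(-15\right) 155 = -2325$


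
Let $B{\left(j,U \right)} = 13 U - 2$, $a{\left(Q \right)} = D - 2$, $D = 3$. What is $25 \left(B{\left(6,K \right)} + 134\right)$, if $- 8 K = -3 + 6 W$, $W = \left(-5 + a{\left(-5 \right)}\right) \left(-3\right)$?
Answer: $\frac{3975}{8} \approx 496.88$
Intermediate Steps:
$a{\left(Q \right)} = 1$ ($a{\left(Q \right)} = 3 - 2 = 1$)
$W = 12$ ($W = \left(-5 + 1\right) \left(-3\right) = \left(-4\right) \left(-3\right) = 12$)
$K = - \frac{69}{8}$ ($K = - \frac{-3 + 6 \cdot 12}{8} = - \frac{-3 + 72}{8} = \left(- \frac{1}{8}\right) 69 = - \frac{69}{8} \approx -8.625$)
$B{\left(j,U \right)} = -2 + 13 U$
$25 \left(B{\left(6,K \right)} + 134\right) = 25 \left(\left(-2 + 13 \left(- \frac{69}{8}\right)\right) + 134\right) = 25 \left(\left(-2 - \frac{897}{8}\right) + 134\right) = 25 \left(- \frac{913}{8} + 134\right) = 25 \cdot \frac{159}{8} = \frac{3975}{8}$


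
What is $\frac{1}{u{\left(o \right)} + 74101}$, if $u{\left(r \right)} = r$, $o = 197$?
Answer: $\frac{1}{74298} \approx 1.3459 \cdot 10^{-5}$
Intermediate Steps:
$\frac{1}{u{\left(o \right)} + 74101} = \frac{1}{197 + 74101} = \frac{1}{74298}$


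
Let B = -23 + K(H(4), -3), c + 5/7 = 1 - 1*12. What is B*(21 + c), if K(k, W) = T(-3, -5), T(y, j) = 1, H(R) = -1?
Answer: -1430/7 ≈ -204.29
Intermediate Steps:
c = -82/7 (c = -5/7 + (1 - 1*12) = -5/7 + (1 - 12) = -5/7 - 11 = -82/7 ≈ -11.714)
K(k, W) = 1
B = -22 (B = -23 + 1 = -22)
B*(21 + c) = -22*(21 - 82/7) = -22*65/7 = -1430/7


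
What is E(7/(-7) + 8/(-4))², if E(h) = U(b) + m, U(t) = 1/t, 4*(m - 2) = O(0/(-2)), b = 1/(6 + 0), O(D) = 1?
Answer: 1089/16 ≈ 68.063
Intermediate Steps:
b = ⅙ (b = 1/6 = ⅙ ≈ 0.16667)
m = 9/4 (m = 2 + (¼)*1 = 2 + ¼ = 9/4 ≈ 2.2500)
E(h) = 33/4 (E(h) = 1/(⅙) + 9/4 = 6 + 9/4 = 33/4)
E(7/(-7) + 8/(-4))² = (33/4)² = 1089/16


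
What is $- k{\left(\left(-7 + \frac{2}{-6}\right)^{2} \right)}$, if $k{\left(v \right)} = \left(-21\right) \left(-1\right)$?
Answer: $-21$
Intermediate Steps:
$k{\left(v \right)} = 21$
$- k{\left(\left(-7 + \frac{2}{-6}\right)^{2} \right)} = \left(-1\right) 21 = -21$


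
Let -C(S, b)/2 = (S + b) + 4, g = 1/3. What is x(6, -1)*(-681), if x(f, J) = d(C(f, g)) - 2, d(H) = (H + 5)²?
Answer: -497357/3 ≈ -1.6579e+5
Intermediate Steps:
g = ⅓ ≈ 0.33333
C(S, b) = -8 - 2*S - 2*b (C(S, b) = -2*((S + b) + 4) = -2*(4 + S + b) = -8 - 2*S - 2*b)
d(H) = (5 + H)²
x(f, J) = -2 + (-11/3 - 2*f)² (x(f, J) = (5 + (-8 - 2*f - 2*⅓))² - 2 = (5 + (-8 - 2*f - ⅔))² - 2 = (5 + (-26/3 - 2*f))² - 2 = (-11/3 - 2*f)² - 2 = -2 + (-11/3 - 2*f)²)
x(6, -1)*(-681) = (-2 + (11 + 6*6)²/9)*(-681) = (-2 + (11 + 36)²/9)*(-681) = (-2 + (⅑)*47²)*(-681) = (-2 + (⅑)*2209)*(-681) = (-2 + 2209/9)*(-681) = (2191/9)*(-681) = -497357/3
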